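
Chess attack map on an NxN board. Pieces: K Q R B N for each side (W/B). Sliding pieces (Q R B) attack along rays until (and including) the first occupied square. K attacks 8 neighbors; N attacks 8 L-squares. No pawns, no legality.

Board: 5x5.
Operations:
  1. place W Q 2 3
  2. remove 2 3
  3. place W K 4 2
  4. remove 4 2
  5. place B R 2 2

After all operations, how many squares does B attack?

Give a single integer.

Answer: 8

Derivation:
Op 1: place WQ@(2,3)
Op 2: remove (2,3)
Op 3: place WK@(4,2)
Op 4: remove (4,2)
Op 5: place BR@(2,2)
Per-piece attacks for B:
  BR@(2,2): attacks (2,3) (2,4) (2,1) (2,0) (3,2) (4,2) (1,2) (0,2)
Union (8 distinct): (0,2) (1,2) (2,0) (2,1) (2,3) (2,4) (3,2) (4,2)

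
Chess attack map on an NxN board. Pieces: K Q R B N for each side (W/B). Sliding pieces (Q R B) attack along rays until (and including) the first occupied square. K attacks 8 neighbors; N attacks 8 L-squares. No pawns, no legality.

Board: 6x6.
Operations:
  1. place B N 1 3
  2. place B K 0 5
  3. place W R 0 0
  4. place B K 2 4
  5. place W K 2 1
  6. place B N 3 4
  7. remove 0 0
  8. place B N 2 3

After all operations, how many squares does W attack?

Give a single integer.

Op 1: place BN@(1,3)
Op 2: place BK@(0,5)
Op 3: place WR@(0,0)
Op 4: place BK@(2,4)
Op 5: place WK@(2,1)
Op 6: place BN@(3,4)
Op 7: remove (0,0)
Op 8: place BN@(2,3)
Per-piece attacks for W:
  WK@(2,1): attacks (2,2) (2,0) (3,1) (1,1) (3,2) (3,0) (1,2) (1,0)
Union (8 distinct): (1,0) (1,1) (1,2) (2,0) (2,2) (3,0) (3,1) (3,2)

Answer: 8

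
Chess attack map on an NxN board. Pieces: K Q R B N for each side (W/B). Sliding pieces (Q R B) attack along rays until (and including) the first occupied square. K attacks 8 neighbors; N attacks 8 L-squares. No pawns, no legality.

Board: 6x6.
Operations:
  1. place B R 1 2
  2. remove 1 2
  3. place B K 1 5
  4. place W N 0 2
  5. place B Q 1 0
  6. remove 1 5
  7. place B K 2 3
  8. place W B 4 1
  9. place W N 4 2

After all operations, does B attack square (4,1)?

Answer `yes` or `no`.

Op 1: place BR@(1,2)
Op 2: remove (1,2)
Op 3: place BK@(1,5)
Op 4: place WN@(0,2)
Op 5: place BQ@(1,0)
Op 6: remove (1,5)
Op 7: place BK@(2,3)
Op 8: place WB@(4,1)
Op 9: place WN@(4,2)
Per-piece attacks for B:
  BQ@(1,0): attacks (1,1) (1,2) (1,3) (1,4) (1,5) (2,0) (3,0) (4,0) (5,0) (0,0) (2,1) (3,2) (4,3) (5,4) (0,1)
  BK@(2,3): attacks (2,4) (2,2) (3,3) (1,3) (3,4) (3,2) (1,4) (1,2)
B attacks (4,1): no

Answer: no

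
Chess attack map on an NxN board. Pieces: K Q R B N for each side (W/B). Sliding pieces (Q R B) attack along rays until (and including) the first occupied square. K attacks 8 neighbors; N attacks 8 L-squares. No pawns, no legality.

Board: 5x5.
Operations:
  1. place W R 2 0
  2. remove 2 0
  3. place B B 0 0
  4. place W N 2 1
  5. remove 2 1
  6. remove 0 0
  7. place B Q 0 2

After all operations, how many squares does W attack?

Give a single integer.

Op 1: place WR@(2,0)
Op 2: remove (2,0)
Op 3: place BB@(0,0)
Op 4: place WN@(2,1)
Op 5: remove (2,1)
Op 6: remove (0,0)
Op 7: place BQ@(0,2)
Per-piece attacks for W:
Union (0 distinct): (none)

Answer: 0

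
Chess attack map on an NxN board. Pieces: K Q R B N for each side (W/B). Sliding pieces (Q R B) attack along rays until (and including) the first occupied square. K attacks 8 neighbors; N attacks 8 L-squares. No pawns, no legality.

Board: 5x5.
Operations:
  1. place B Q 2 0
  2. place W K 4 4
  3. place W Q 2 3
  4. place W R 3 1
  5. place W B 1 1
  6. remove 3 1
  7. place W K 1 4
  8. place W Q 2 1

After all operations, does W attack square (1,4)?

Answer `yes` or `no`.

Answer: yes

Derivation:
Op 1: place BQ@(2,0)
Op 2: place WK@(4,4)
Op 3: place WQ@(2,3)
Op 4: place WR@(3,1)
Op 5: place WB@(1,1)
Op 6: remove (3,1)
Op 7: place WK@(1,4)
Op 8: place WQ@(2,1)
Per-piece attacks for W:
  WB@(1,1): attacks (2,2) (3,3) (4,4) (2,0) (0,2) (0,0) [ray(1,1) blocked at (4,4); ray(1,-1) blocked at (2,0)]
  WK@(1,4): attacks (1,3) (2,4) (0,4) (2,3) (0,3)
  WQ@(2,1): attacks (2,2) (2,3) (2,0) (3,1) (4,1) (1,1) (3,2) (4,3) (3,0) (1,2) (0,3) (1,0) [ray(0,1) blocked at (2,3); ray(0,-1) blocked at (2,0); ray(-1,0) blocked at (1,1)]
  WQ@(2,3): attacks (2,4) (2,2) (2,1) (3,3) (4,3) (1,3) (0,3) (3,4) (3,2) (4,1) (1,4) (1,2) (0,1) [ray(0,-1) blocked at (2,1); ray(-1,1) blocked at (1,4)]
  WK@(4,4): attacks (4,3) (3,4) (3,3)
W attacks (1,4): yes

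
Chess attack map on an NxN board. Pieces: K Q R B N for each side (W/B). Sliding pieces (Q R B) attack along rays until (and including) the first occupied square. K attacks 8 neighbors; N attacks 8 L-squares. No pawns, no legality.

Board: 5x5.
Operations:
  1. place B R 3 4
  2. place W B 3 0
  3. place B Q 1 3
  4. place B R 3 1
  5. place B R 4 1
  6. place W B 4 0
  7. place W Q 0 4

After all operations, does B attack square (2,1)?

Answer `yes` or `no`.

Op 1: place BR@(3,4)
Op 2: place WB@(3,0)
Op 3: place BQ@(1,3)
Op 4: place BR@(3,1)
Op 5: place BR@(4,1)
Op 6: place WB@(4,0)
Op 7: place WQ@(0,4)
Per-piece attacks for B:
  BQ@(1,3): attacks (1,4) (1,2) (1,1) (1,0) (2,3) (3,3) (4,3) (0,3) (2,4) (2,2) (3,1) (0,4) (0,2) [ray(1,-1) blocked at (3,1); ray(-1,1) blocked at (0,4)]
  BR@(3,1): attacks (3,2) (3,3) (3,4) (3,0) (4,1) (2,1) (1,1) (0,1) [ray(0,1) blocked at (3,4); ray(0,-1) blocked at (3,0); ray(1,0) blocked at (4,1)]
  BR@(3,4): attacks (3,3) (3,2) (3,1) (4,4) (2,4) (1,4) (0,4) [ray(0,-1) blocked at (3,1); ray(-1,0) blocked at (0,4)]
  BR@(4,1): attacks (4,2) (4,3) (4,4) (4,0) (3,1) [ray(0,-1) blocked at (4,0); ray(-1,0) blocked at (3,1)]
B attacks (2,1): yes

Answer: yes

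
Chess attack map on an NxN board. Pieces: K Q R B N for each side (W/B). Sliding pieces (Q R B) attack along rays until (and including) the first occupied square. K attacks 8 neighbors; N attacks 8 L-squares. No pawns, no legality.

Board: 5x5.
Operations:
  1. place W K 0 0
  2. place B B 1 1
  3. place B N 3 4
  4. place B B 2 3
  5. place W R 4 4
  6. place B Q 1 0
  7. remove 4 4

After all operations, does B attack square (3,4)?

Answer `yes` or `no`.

Answer: yes

Derivation:
Op 1: place WK@(0,0)
Op 2: place BB@(1,1)
Op 3: place BN@(3,4)
Op 4: place BB@(2,3)
Op 5: place WR@(4,4)
Op 6: place BQ@(1,0)
Op 7: remove (4,4)
Per-piece attacks for B:
  BQ@(1,0): attacks (1,1) (2,0) (3,0) (4,0) (0,0) (2,1) (3,2) (4,3) (0,1) [ray(0,1) blocked at (1,1); ray(-1,0) blocked at (0,0)]
  BB@(1,1): attacks (2,2) (3,3) (4,4) (2,0) (0,2) (0,0) [ray(-1,-1) blocked at (0,0)]
  BB@(2,3): attacks (3,4) (3,2) (4,1) (1,4) (1,2) (0,1) [ray(1,1) blocked at (3,4)]
  BN@(3,4): attacks (4,2) (2,2) (1,3)
B attacks (3,4): yes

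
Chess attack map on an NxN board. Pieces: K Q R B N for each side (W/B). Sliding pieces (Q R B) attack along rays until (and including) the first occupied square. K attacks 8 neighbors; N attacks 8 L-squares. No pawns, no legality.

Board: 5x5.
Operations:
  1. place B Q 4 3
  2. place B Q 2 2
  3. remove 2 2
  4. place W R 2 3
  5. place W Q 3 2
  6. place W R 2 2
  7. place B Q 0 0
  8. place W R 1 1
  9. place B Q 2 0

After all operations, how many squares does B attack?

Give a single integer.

Op 1: place BQ@(4,3)
Op 2: place BQ@(2,2)
Op 3: remove (2,2)
Op 4: place WR@(2,3)
Op 5: place WQ@(3,2)
Op 6: place WR@(2,2)
Op 7: place BQ@(0,0)
Op 8: place WR@(1,1)
Op 9: place BQ@(2,0)
Per-piece attacks for B:
  BQ@(0,0): attacks (0,1) (0,2) (0,3) (0,4) (1,0) (2,0) (1,1) [ray(1,0) blocked at (2,0); ray(1,1) blocked at (1,1)]
  BQ@(2,0): attacks (2,1) (2,2) (3,0) (4,0) (1,0) (0,0) (3,1) (4,2) (1,1) [ray(0,1) blocked at (2,2); ray(-1,0) blocked at (0,0); ray(-1,1) blocked at (1,1)]
  BQ@(4,3): attacks (4,4) (4,2) (4,1) (4,0) (3,3) (2,3) (3,4) (3,2) [ray(-1,0) blocked at (2,3); ray(-1,-1) blocked at (3,2)]
Union (20 distinct): (0,0) (0,1) (0,2) (0,3) (0,4) (1,0) (1,1) (2,0) (2,1) (2,2) (2,3) (3,0) (3,1) (3,2) (3,3) (3,4) (4,0) (4,1) (4,2) (4,4)

Answer: 20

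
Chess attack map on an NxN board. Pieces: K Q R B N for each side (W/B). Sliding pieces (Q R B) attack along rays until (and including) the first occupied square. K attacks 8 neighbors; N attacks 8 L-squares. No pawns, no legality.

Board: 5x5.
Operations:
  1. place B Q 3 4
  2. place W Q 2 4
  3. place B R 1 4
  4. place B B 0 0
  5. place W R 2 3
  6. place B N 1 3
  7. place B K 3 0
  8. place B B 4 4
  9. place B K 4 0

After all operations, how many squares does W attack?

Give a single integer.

Op 1: place BQ@(3,4)
Op 2: place WQ@(2,4)
Op 3: place BR@(1,4)
Op 4: place BB@(0,0)
Op 5: place WR@(2,3)
Op 6: place BN@(1,3)
Op 7: place BK@(3,0)
Op 8: place BB@(4,4)
Op 9: place BK@(4,0)
Per-piece attacks for W:
  WR@(2,3): attacks (2,4) (2,2) (2,1) (2,0) (3,3) (4,3) (1,3) [ray(0,1) blocked at (2,4); ray(-1,0) blocked at (1,3)]
  WQ@(2,4): attacks (2,3) (3,4) (1,4) (3,3) (4,2) (1,3) [ray(0,-1) blocked at (2,3); ray(1,0) blocked at (3,4); ray(-1,0) blocked at (1,4); ray(-1,-1) blocked at (1,3)]
Union (11 distinct): (1,3) (1,4) (2,0) (2,1) (2,2) (2,3) (2,4) (3,3) (3,4) (4,2) (4,3)

Answer: 11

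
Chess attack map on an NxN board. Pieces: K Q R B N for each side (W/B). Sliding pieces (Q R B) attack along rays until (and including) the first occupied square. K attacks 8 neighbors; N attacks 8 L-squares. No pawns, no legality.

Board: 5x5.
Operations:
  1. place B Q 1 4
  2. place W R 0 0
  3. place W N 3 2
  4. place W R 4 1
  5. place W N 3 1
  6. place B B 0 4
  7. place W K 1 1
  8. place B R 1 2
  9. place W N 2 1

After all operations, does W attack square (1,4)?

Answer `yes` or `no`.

Op 1: place BQ@(1,4)
Op 2: place WR@(0,0)
Op 3: place WN@(3,2)
Op 4: place WR@(4,1)
Op 5: place WN@(3,1)
Op 6: place BB@(0,4)
Op 7: place WK@(1,1)
Op 8: place BR@(1,2)
Op 9: place WN@(2,1)
Per-piece attacks for W:
  WR@(0,0): attacks (0,1) (0,2) (0,3) (0,4) (1,0) (2,0) (3,0) (4,0) [ray(0,1) blocked at (0,4)]
  WK@(1,1): attacks (1,2) (1,0) (2,1) (0,1) (2,2) (2,0) (0,2) (0,0)
  WN@(2,1): attacks (3,3) (4,2) (1,3) (0,2) (4,0) (0,0)
  WN@(3,1): attacks (4,3) (2,3) (1,2) (1,0)
  WN@(3,2): attacks (4,4) (2,4) (1,3) (4,0) (2,0) (1,1)
  WR@(4,1): attacks (4,2) (4,3) (4,4) (4,0) (3,1) [ray(-1,0) blocked at (3,1)]
W attacks (1,4): no

Answer: no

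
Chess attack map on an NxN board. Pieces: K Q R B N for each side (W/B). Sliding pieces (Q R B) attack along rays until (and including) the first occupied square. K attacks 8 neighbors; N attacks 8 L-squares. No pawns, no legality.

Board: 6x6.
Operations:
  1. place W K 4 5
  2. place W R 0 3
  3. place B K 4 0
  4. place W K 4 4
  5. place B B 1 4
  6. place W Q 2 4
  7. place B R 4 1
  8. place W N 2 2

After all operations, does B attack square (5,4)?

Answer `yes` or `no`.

Answer: no

Derivation:
Op 1: place WK@(4,5)
Op 2: place WR@(0,3)
Op 3: place BK@(4,0)
Op 4: place WK@(4,4)
Op 5: place BB@(1,4)
Op 6: place WQ@(2,4)
Op 7: place BR@(4,1)
Op 8: place WN@(2,2)
Per-piece attacks for B:
  BB@(1,4): attacks (2,5) (2,3) (3,2) (4,1) (0,5) (0,3) [ray(1,-1) blocked at (4,1); ray(-1,-1) blocked at (0,3)]
  BK@(4,0): attacks (4,1) (5,0) (3,0) (5,1) (3,1)
  BR@(4,1): attacks (4,2) (4,3) (4,4) (4,0) (5,1) (3,1) (2,1) (1,1) (0,1) [ray(0,1) blocked at (4,4); ray(0,-1) blocked at (4,0)]
B attacks (5,4): no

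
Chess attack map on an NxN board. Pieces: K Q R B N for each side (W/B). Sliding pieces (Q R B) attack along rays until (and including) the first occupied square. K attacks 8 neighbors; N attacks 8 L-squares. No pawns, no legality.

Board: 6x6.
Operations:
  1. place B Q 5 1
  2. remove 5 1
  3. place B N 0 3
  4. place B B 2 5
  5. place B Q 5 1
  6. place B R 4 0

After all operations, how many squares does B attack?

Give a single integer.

Answer: 26

Derivation:
Op 1: place BQ@(5,1)
Op 2: remove (5,1)
Op 3: place BN@(0,3)
Op 4: place BB@(2,5)
Op 5: place BQ@(5,1)
Op 6: place BR@(4,0)
Per-piece attacks for B:
  BN@(0,3): attacks (1,5) (2,4) (1,1) (2,2)
  BB@(2,5): attacks (3,4) (4,3) (5,2) (1,4) (0,3) [ray(-1,-1) blocked at (0,3)]
  BR@(4,0): attacks (4,1) (4,2) (4,3) (4,4) (4,5) (5,0) (3,0) (2,0) (1,0) (0,0)
  BQ@(5,1): attacks (5,2) (5,3) (5,4) (5,5) (5,0) (4,1) (3,1) (2,1) (1,1) (0,1) (4,2) (3,3) (2,4) (1,5) (4,0) [ray(-1,-1) blocked at (4,0)]
Union (26 distinct): (0,0) (0,1) (0,3) (1,0) (1,1) (1,4) (1,5) (2,0) (2,1) (2,2) (2,4) (3,0) (3,1) (3,3) (3,4) (4,0) (4,1) (4,2) (4,3) (4,4) (4,5) (5,0) (5,2) (5,3) (5,4) (5,5)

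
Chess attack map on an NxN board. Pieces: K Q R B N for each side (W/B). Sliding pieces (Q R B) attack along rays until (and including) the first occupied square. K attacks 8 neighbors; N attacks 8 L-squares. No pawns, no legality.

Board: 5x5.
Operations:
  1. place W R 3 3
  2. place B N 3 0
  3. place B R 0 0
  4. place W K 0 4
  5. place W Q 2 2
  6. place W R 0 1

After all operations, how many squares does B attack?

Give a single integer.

Op 1: place WR@(3,3)
Op 2: place BN@(3,0)
Op 3: place BR@(0,0)
Op 4: place WK@(0,4)
Op 5: place WQ@(2,2)
Op 6: place WR@(0,1)
Per-piece attacks for B:
  BR@(0,0): attacks (0,1) (1,0) (2,0) (3,0) [ray(0,1) blocked at (0,1); ray(1,0) blocked at (3,0)]
  BN@(3,0): attacks (4,2) (2,2) (1,1)
Union (7 distinct): (0,1) (1,0) (1,1) (2,0) (2,2) (3,0) (4,2)

Answer: 7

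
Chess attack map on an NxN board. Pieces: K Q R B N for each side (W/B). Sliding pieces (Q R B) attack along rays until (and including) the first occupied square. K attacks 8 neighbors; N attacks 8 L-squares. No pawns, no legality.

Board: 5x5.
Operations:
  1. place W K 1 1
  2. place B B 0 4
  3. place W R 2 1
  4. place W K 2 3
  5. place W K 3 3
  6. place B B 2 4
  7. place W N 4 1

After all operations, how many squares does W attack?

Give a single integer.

Answer: 21

Derivation:
Op 1: place WK@(1,1)
Op 2: place BB@(0,4)
Op 3: place WR@(2,1)
Op 4: place WK@(2,3)
Op 5: place WK@(3,3)
Op 6: place BB@(2,4)
Op 7: place WN@(4,1)
Per-piece attacks for W:
  WK@(1,1): attacks (1,2) (1,0) (2,1) (0,1) (2,2) (2,0) (0,2) (0,0)
  WR@(2,1): attacks (2,2) (2,3) (2,0) (3,1) (4,1) (1,1) [ray(0,1) blocked at (2,3); ray(1,0) blocked at (4,1); ray(-1,0) blocked at (1,1)]
  WK@(2,3): attacks (2,4) (2,2) (3,3) (1,3) (3,4) (3,2) (1,4) (1,2)
  WK@(3,3): attacks (3,4) (3,2) (4,3) (2,3) (4,4) (4,2) (2,4) (2,2)
  WN@(4,1): attacks (3,3) (2,2) (2,0)
Union (21 distinct): (0,0) (0,1) (0,2) (1,0) (1,1) (1,2) (1,3) (1,4) (2,0) (2,1) (2,2) (2,3) (2,4) (3,1) (3,2) (3,3) (3,4) (4,1) (4,2) (4,3) (4,4)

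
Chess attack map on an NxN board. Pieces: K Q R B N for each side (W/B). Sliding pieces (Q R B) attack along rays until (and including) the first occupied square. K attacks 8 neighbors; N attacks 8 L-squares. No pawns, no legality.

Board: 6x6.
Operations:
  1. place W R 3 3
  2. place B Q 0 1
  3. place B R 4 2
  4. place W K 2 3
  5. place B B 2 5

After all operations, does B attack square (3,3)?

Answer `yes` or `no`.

Answer: no

Derivation:
Op 1: place WR@(3,3)
Op 2: place BQ@(0,1)
Op 3: place BR@(4,2)
Op 4: place WK@(2,3)
Op 5: place BB@(2,5)
Per-piece attacks for B:
  BQ@(0,1): attacks (0,2) (0,3) (0,4) (0,5) (0,0) (1,1) (2,1) (3,1) (4,1) (5,1) (1,2) (2,3) (1,0) [ray(1,1) blocked at (2,3)]
  BB@(2,5): attacks (3,4) (4,3) (5,2) (1,4) (0,3)
  BR@(4,2): attacks (4,3) (4,4) (4,5) (4,1) (4,0) (5,2) (3,2) (2,2) (1,2) (0,2)
B attacks (3,3): no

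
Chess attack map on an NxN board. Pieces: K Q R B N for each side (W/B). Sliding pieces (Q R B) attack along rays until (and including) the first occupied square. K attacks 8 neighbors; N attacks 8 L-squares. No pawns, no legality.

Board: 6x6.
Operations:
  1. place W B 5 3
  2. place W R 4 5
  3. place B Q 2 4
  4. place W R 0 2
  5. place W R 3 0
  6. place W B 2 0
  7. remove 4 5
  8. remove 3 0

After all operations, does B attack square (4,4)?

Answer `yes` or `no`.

Answer: yes

Derivation:
Op 1: place WB@(5,3)
Op 2: place WR@(4,5)
Op 3: place BQ@(2,4)
Op 4: place WR@(0,2)
Op 5: place WR@(3,0)
Op 6: place WB@(2,0)
Op 7: remove (4,5)
Op 8: remove (3,0)
Per-piece attacks for B:
  BQ@(2,4): attacks (2,5) (2,3) (2,2) (2,1) (2,0) (3,4) (4,4) (5,4) (1,4) (0,4) (3,5) (3,3) (4,2) (5,1) (1,5) (1,3) (0,2) [ray(0,-1) blocked at (2,0); ray(-1,-1) blocked at (0,2)]
B attacks (4,4): yes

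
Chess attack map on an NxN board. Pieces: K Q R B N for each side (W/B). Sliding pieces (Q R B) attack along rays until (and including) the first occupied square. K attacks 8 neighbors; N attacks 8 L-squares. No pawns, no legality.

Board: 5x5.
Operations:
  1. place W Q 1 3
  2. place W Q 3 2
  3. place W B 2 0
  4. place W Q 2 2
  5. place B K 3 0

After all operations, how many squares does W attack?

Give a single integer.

Answer: 24

Derivation:
Op 1: place WQ@(1,3)
Op 2: place WQ@(3,2)
Op 3: place WB@(2,0)
Op 4: place WQ@(2,2)
Op 5: place BK@(3,0)
Per-piece attacks for W:
  WQ@(1,3): attacks (1,4) (1,2) (1,1) (1,0) (2,3) (3,3) (4,3) (0,3) (2,4) (2,2) (0,4) (0,2) [ray(1,-1) blocked at (2,2)]
  WB@(2,0): attacks (3,1) (4,2) (1,1) (0,2)
  WQ@(2,2): attacks (2,3) (2,4) (2,1) (2,0) (3,2) (1,2) (0,2) (3,3) (4,4) (3,1) (4,0) (1,3) (1,1) (0,0) [ray(0,-1) blocked at (2,0); ray(1,0) blocked at (3,2); ray(-1,1) blocked at (1,3)]
  WQ@(3,2): attacks (3,3) (3,4) (3,1) (3,0) (4,2) (2,2) (4,3) (4,1) (2,3) (1,4) (2,1) (1,0) [ray(0,-1) blocked at (3,0); ray(-1,0) blocked at (2,2)]
Union (24 distinct): (0,0) (0,2) (0,3) (0,4) (1,0) (1,1) (1,2) (1,3) (1,4) (2,0) (2,1) (2,2) (2,3) (2,4) (3,0) (3,1) (3,2) (3,3) (3,4) (4,0) (4,1) (4,2) (4,3) (4,4)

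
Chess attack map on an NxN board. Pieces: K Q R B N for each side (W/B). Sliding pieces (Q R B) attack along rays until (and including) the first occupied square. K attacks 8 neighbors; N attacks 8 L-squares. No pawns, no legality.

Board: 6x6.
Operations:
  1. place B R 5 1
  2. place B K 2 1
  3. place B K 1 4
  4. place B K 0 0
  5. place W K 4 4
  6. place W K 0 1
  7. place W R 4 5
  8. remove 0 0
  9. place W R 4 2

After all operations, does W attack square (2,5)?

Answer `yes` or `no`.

Op 1: place BR@(5,1)
Op 2: place BK@(2,1)
Op 3: place BK@(1,4)
Op 4: place BK@(0,0)
Op 5: place WK@(4,4)
Op 6: place WK@(0,1)
Op 7: place WR@(4,5)
Op 8: remove (0,0)
Op 9: place WR@(4,2)
Per-piece attacks for W:
  WK@(0,1): attacks (0,2) (0,0) (1,1) (1,2) (1,0)
  WR@(4,2): attacks (4,3) (4,4) (4,1) (4,0) (5,2) (3,2) (2,2) (1,2) (0,2) [ray(0,1) blocked at (4,4)]
  WK@(4,4): attacks (4,5) (4,3) (5,4) (3,4) (5,5) (5,3) (3,5) (3,3)
  WR@(4,5): attacks (4,4) (5,5) (3,5) (2,5) (1,5) (0,5) [ray(0,-1) blocked at (4,4)]
W attacks (2,5): yes

Answer: yes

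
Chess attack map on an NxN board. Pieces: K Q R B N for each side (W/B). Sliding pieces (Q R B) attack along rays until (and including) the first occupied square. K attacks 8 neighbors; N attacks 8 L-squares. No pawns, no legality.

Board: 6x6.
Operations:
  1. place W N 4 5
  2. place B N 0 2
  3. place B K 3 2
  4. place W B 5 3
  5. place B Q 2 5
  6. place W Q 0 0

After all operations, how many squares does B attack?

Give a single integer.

Answer: 19

Derivation:
Op 1: place WN@(4,5)
Op 2: place BN@(0,2)
Op 3: place BK@(3,2)
Op 4: place WB@(5,3)
Op 5: place BQ@(2,5)
Op 6: place WQ@(0,0)
Per-piece attacks for B:
  BN@(0,2): attacks (1,4) (2,3) (1,0) (2,1)
  BQ@(2,5): attacks (2,4) (2,3) (2,2) (2,1) (2,0) (3,5) (4,5) (1,5) (0,5) (3,4) (4,3) (5,2) (1,4) (0,3) [ray(1,0) blocked at (4,5)]
  BK@(3,2): attacks (3,3) (3,1) (4,2) (2,2) (4,3) (4,1) (2,3) (2,1)
Union (19 distinct): (0,3) (0,5) (1,0) (1,4) (1,5) (2,0) (2,1) (2,2) (2,3) (2,4) (3,1) (3,3) (3,4) (3,5) (4,1) (4,2) (4,3) (4,5) (5,2)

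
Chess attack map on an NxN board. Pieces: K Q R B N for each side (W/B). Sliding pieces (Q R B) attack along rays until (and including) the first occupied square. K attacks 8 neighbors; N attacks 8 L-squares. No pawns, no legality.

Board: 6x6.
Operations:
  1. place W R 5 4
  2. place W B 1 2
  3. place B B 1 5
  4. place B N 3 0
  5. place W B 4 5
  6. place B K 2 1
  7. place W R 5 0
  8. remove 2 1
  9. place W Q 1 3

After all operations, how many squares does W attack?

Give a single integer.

Answer: 26

Derivation:
Op 1: place WR@(5,4)
Op 2: place WB@(1,2)
Op 3: place BB@(1,5)
Op 4: place BN@(3,0)
Op 5: place WB@(4,5)
Op 6: place BK@(2,1)
Op 7: place WR@(5,0)
Op 8: remove (2,1)
Op 9: place WQ@(1,3)
Per-piece attacks for W:
  WB@(1,2): attacks (2,3) (3,4) (4,5) (2,1) (3,0) (0,3) (0,1) [ray(1,1) blocked at (4,5); ray(1,-1) blocked at (3,0)]
  WQ@(1,3): attacks (1,4) (1,5) (1,2) (2,3) (3,3) (4,3) (5,3) (0,3) (2,4) (3,5) (2,2) (3,1) (4,0) (0,4) (0,2) [ray(0,1) blocked at (1,5); ray(0,-1) blocked at (1,2)]
  WB@(4,5): attacks (5,4) (3,4) (2,3) (1,2) [ray(1,-1) blocked at (5,4); ray(-1,-1) blocked at (1,2)]
  WR@(5,0): attacks (5,1) (5,2) (5,3) (5,4) (4,0) (3,0) [ray(0,1) blocked at (5,4); ray(-1,0) blocked at (3,0)]
  WR@(5,4): attacks (5,5) (5,3) (5,2) (5,1) (5,0) (4,4) (3,4) (2,4) (1,4) (0,4) [ray(0,-1) blocked at (5,0)]
Union (26 distinct): (0,1) (0,2) (0,3) (0,4) (1,2) (1,4) (1,5) (2,1) (2,2) (2,3) (2,4) (3,0) (3,1) (3,3) (3,4) (3,5) (4,0) (4,3) (4,4) (4,5) (5,0) (5,1) (5,2) (5,3) (5,4) (5,5)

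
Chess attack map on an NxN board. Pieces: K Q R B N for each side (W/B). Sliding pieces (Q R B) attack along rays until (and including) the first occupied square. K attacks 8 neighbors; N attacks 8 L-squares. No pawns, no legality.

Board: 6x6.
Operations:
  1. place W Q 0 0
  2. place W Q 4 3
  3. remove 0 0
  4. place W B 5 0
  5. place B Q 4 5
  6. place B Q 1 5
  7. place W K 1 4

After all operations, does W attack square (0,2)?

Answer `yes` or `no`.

Answer: no

Derivation:
Op 1: place WQ@(0,0)
Op 2: place WQ@(4,3)
Op 3: remove (0,0)
Op 4: place WB@(5,0)
Op 5: place BQ@(4,5)
Op 6: place BQ@(1,5)
Op 7: place WK@(1,4)
Per-piece attacks for W:
  WK@(1,4): attacks (1,5) (1,3) (2,4) (0,4) (2,5) (2,3) (0,5) (0,3)
  WQ@(4,3): attacks (4,4) (4,5) (4,2) (4,1) (4,0) (5,3) (3,3) (2,3) (1,3) (0,3) (5,4) (5,2) (3,4) (2,5) (3,2) (2,1) (1,0) [ray(0,1) blocked at (4,5)]
  WB@(5,0): attacks (4,1) (3,2) (2,3) (1,4) [ray(-1,1) blocked at (1,4)]
W attacks (0,2): no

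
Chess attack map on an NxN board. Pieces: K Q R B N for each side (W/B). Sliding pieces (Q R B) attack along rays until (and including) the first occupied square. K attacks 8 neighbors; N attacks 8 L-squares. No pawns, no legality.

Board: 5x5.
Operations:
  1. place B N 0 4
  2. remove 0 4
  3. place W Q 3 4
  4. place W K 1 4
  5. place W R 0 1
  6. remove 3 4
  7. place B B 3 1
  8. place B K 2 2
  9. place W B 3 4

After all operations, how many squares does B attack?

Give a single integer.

Op 1: place BN@(0,4)
Op 2: remove (0,4)
Op 3: place WQ@(3,4)
Op 4: place WK@(1,4)
Op 5: place WR@(0,1)
Op 6: remove (3,4)
Op 7: place BB@(3,1)
Op 8: place BK@(2,2)
Op 9: place WB@(3,4)
Per-piece attacks for B:
  BK@(2,2): attacks (2,3) (2,1) (3,2) (1,2) (3,3) (3,1) (1,3) (1,1)
  BB@(3,1): attacks (4,2) (4,0) (2,2) (2,0) [ray(-1,1) blocked at (2,2)]
Union (12 distinct): (1,1) (1,2) (1,3) (2,0) (2,1) (2,2) (2,3) (3,1) (3,2) (3,3) (4,0) (4,2)

Answer: 12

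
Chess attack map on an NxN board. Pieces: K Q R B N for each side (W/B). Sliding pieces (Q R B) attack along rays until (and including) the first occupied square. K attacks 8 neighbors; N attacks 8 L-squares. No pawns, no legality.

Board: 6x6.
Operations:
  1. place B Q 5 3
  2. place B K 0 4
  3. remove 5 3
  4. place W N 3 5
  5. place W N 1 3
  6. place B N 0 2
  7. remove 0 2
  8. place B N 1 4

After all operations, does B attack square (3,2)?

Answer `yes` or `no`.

Answer: no

Derivation:
Op 1: place BQ@(5,3)
Op 2: place BK@(0,4)
Op 3: remove (5,3)
Op 4: place WN@(3,5)
Op 5: place WN@(1,3)
Op 6: place BN@(0,2)
Op 7: remove (0,2)
Op 8: place BN@(1,4)
Per-piece attacks for B:
  BK@(0,4): attacks (0,5) (0,3) (1,4) (1,5) (1,3)
  BN@(1,4): attacks (3,5) (2,2) (3,3) (0,2)
B attacks (3,2): no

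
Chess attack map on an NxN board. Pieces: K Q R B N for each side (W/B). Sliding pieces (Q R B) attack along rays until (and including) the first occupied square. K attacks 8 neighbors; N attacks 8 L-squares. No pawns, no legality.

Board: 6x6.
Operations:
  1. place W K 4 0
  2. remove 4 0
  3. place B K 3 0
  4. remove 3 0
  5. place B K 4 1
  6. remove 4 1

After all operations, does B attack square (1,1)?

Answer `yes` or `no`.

Op 1: place WK@(4,0)
Op 2: remove (4,0)
Op 3: place BK@(3,0)
Op 4: remove (3,0)
Op 5: place BK@(4,1)
Op 6: remove (4,1)
Per-piece attacks for B:
B attacks (1,1): no

Answer: no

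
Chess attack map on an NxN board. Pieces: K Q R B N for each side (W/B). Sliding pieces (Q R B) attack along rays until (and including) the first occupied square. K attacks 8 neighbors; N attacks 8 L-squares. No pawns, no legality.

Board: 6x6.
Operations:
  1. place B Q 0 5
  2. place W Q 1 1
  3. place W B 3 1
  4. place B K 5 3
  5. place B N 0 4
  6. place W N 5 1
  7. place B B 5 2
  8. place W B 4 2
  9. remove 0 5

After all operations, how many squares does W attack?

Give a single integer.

Op 1: place BQ@(0,5)
Op 2: place WQ@(1,1)
Op 3: place WB@(3,1)
Op 4: place BK@(5,3)
Op 5: place BN@(0,4)
Op 6: place WN@(5,1)
Op 7: place BB@(5,2)
Op 8: place WB@(4,2)
Op 9: remove (0,5)
Per-piece attacks for W:
  WQ@(1,1): attacks (1,2) (1,3) (1,4) (1,5) (1,0) (2,1) (3,1) (0,1) (2,2) (3,3) (4,4) (5,5) (2,0) (0,2) (0,0) [ray(1,0) blocked at (3,1)]
  WB@(3,1): attacks (4,2) (4,0) (2,2) (1,3) (0,4) (2,0) [ray(1,1) blocked at (4,2); ray(-1,1) blocked at (0,4)]
  WB@(4,2): attacks (5,3) (5,1) (3,3) (2,4) (1,5) (3,1) [ray(1,1) blocked at (5,3); ray(1,-1) blocked at (5,1); ray(-1,-1) blocked at (3,1)]
  WN@(5,1): attacks (4,3) (3,2) (3,0)
Union (24 distinct): (0,0) (0,1) (0,2) (0,4) (1,0) (1,2) (1,3) (1,4) (1,5) (2,0) (2,1) (2,2) (2,4) (3,0) (3,1) (3,2) (3,3) (4,0) (4,2) (4,3) (4,4) (5,1) (5,3) (5,5)

Answer: 24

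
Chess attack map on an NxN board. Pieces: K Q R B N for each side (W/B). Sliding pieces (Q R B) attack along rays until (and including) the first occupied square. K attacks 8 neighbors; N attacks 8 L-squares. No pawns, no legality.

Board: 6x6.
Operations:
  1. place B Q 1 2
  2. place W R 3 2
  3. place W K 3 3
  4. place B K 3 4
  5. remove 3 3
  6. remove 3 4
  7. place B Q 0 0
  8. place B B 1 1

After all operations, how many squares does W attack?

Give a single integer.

Answer: 9

Derivation:
Op 1: place BQ@(1,2)
Op 2: place WR@(3,2)
Op 3: place WK@(3,3)
Op 4: place BK@(3,4)
Op 5: remove (3,3)
Op 6: remove (3,4)
Op 7: place BQ@(0,0)
Op 8: place BB@(1,1)
Per-piece attacks for W:
  WR@(3,2): attacks (3,3) (3,4) (3,5) (3,1) (3,0) (4,2) (5,2) (2,2) (1,2) [ray(-1,0) blocked at (1,2)]
Union (9 distinct): (1,2) (2,2) (3,0) (3,1) (3,3) (3,4) (3,5) (4,2) (5,2)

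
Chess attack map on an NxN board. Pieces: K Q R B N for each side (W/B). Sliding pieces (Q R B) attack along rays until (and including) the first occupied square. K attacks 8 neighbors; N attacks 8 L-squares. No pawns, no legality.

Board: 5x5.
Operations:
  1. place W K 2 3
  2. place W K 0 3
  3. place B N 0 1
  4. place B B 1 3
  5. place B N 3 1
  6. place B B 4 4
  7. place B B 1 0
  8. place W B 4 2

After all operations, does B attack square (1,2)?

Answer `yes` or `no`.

Answer: yes

Derivation:
Op 1: place WK@(2,3)
Op 2: place WK@(0,3)
Op 3: place BN@(0,1)
Op 4: place BB@(1,3)
Op 5: place BN@(3,1)
Op 6: place BB@(4,4)
Op 7: place BB@(1,0)
Op 8: place WB@(4,2)
Per-piece attacks for B:
  BN@(0,1): attacks (1,3) (2,2) (2,0)
  BB@(1,0): attacks (2,1) (3,2) (4,3) (0,1) [ray(-1,1) blocked at (0,1)]
  BB@(1,3): attacks (2,4) (2,2) (3,1) (0,4) (0,2) [ray(1,-1) blocked at (3,1)]
  BN@(3,1): attacks (4,3) (2,3) (1,2) (1,0)
  BB@(4,4): attacks (3,3) (2,2) (1,1) (0,0)
B attacks (1,2): yes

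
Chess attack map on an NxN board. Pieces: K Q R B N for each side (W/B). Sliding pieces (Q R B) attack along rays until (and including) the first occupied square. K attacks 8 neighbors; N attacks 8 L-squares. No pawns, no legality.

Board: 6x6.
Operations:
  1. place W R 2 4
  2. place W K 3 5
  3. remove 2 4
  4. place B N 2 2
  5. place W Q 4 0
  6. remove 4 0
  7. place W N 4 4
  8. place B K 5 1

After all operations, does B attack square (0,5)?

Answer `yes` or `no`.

Op 1: place WR@(2,4)
Op 2: place WK@(3,5)
Op 3: remove (2,4)
Op 4: place BN@(2,2)
Op 5: place WQ@(4,0)
Op 6: remove (4,0)
Op 7: place WN@(4,4)
Op 8: place BK@(5,1)
Per-piece attacks for B:
  BN@(2,2): attacks (3,4) (4,3) (1,4) (0,3) (3,0) (4,1) (1,0) (0,1)
  BK@(5,1): attacks (5,2) (5,0) (4,1) (4,2) (4,0)
B attacks (0,5): no

Answer: no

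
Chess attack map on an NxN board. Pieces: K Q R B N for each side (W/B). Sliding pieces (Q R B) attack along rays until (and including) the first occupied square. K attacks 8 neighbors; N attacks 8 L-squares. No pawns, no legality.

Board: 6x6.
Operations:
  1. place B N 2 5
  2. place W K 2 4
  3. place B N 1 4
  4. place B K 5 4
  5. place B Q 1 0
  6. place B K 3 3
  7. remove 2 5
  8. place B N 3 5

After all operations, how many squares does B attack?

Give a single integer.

Answer: 26

Derivation:
Op 1: place BN@(2,5)
Op 2: place WK@(2,4)
Op 3: place BN@(1,4)
Op 4: place BK@(5,4)
Op 5: place BQ@(1,0)
Op 6: place BK@(3,3)
Op 7: remove (2,5)
Op 8: place BN@(3,5)
Per-piece attacks for B:
  BQ@(1,0): attacks (1,1) (1,2) (1,3) (1,4) (2,0) (3,0) (4,0) (5,0) (0,0) (2,1) (3,2) (4,3) (5,4) (0,1) [ray(0,1) blocked at (1,4); ray(1,1) blocked at (5,4)]
  BN@(1,4): attacks (3,5) (2,2) (3,3) (0,2)
  BK@(3,3): attacks (3,4) (3,2) (4,3) (2,3) (4,4) (4,2) (2,4) (2,2)
  BN@(3,5): attacks (4,3) (5,4) (2,3) (1,4)
  BK@(5,4): attacks (5,5) (5,3) (4,4) (4,5) (4,3)
Union (26 distinct): (0,0) (0,1) (0,2) (1,1) (1,2) (1,3) (1,4) (2,0) (2,1) (2,2) (2,3) (2,4) (3,0) (3,2) (3,3) (3,4) (3,5) (4,0) (4,2) (4,3) (4,4) (4,5) (5,0) (5,3) (5,4) (5,5)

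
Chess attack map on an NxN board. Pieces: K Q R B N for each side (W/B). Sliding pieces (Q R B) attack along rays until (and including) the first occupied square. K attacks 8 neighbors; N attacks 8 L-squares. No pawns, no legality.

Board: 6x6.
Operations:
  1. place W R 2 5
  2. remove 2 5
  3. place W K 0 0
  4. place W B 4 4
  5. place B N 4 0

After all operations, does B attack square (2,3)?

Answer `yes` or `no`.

Answer: no

Derivation:
Op 1: place WR@(2,5)
Op 2: remove (2,5)
Op 3: place WK@(0,0)
Op 4: place WB@(4,4)
Op 5: place BN@(4,0)
Per-piece attacks for B:
  BN@(4,0): attacks (5,2) (3,2) (2,1)
B attacks (2,3): no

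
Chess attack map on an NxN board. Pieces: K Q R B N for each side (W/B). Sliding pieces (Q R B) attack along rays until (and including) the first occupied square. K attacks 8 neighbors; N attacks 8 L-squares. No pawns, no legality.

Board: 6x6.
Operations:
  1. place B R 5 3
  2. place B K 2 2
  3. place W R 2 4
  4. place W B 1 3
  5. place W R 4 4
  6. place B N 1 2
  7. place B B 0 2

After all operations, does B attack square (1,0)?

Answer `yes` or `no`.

Op 1: place BR@(5,3)
Op 2: place BK@(2,2)
Op 3: place WR@(2,4)
Op 4: place WB@(1,3)
Op 5: place WR@(4,4)
Op 6: place BN@(1,2)
Op 7: place BB@(0,2)
Per-piece attacks for B:
  BB@(0,2): attacks (1,3) (1,1) (2,0) [ray(1,1) blocked at (1,3)]
  BN@(1,2): attacks (2,4) (3,3) (0,4) (2,0) (3,1) (0,0)
  BK@(2,2): attacks (2,3) (2,1) (3,2) (1,2) (3,3) (3,1) (1,3) (1,1)
  BR@(5,3): attacks (5,4) (5,5) (5,2) (5,1) (5,0) (4,3) (3,3) (2,3) (1,3) [ray(-1,0) blocked at (1,3)]
B attacks (1,0): no

Answer: no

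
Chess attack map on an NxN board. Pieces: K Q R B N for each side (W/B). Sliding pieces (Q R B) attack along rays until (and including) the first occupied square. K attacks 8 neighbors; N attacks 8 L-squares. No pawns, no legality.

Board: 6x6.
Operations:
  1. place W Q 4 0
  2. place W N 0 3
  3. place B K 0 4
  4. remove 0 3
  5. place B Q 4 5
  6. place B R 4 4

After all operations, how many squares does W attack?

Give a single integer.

Answer: 14

Derivation:
Op 1: place WQ@(4,0)
Op 2: place WN@(0,3)
Op 3: place BK@(0,4)
Op 4: remove (0,3)
Op 5: place BQ@(4,5)
Op 6: place BR@(4,4)
Per-piece attacks for W:
  WQ@(4,0): attacks (4,1) (4,2) (4,3) (4,4) (5,0) (3,0) (2,0) (1,0) (0,0) (5,1) (3,1) (2,2) (1,3) (0,4) [ray(0,1) blocked at (4,4); ray(-1,1) blocked at (0,4)]
Union (14 distinct): (0,0) (0,4) (1,0) (1,3) (2,0) (2,2) (3,0) (3,1) (4,1) (4,2) (4,3) (4,4) (5,0) (5,1)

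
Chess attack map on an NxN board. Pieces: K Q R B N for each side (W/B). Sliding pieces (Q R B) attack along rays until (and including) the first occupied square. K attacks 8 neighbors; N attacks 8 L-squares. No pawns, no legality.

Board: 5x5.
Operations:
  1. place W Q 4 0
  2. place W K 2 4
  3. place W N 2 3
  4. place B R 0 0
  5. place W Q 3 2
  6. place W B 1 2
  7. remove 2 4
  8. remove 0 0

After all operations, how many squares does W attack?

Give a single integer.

Answer: 21

Derivation:
Op 1: place WQ@(4,0)
Op 2: place WK@(2,4)
Op 3: place WN@(2,3)
Op 4: place BR@(0,0)
Op 5: place WQ@(3,2)
Op 6: place WB@(1,2)
Op 7: remove (2,4)
Op 8: remove (0,0)
Per-piece attacks for W:
  WB@(1,2): attacks (2,3) (2,1) (3,0) (0,3) (0,1) [ray(1,1) blocked at (2,3)]
  WN@(2,3): attacks (4,4) (0,4) (3,1) (4,2) (1,1) (0,2)
  WQ@(3,2): attacks (3,3) (3,4) (3,1) (3,0) (4,2) (2,2) (1,2) (4,3) (4,1) (2,3) (2,1) (1,0) [ray(-1,0) blocked at (1,2); ray(-1,1) blocked at (2,3)]
  WQ@(4,0): attacks (4,1) (4,2) (4,3) (4,4) (3,0) (2,0) (1,0) (0,0) (3,1) (2,2) (1,3) (0,4)
Union (21 distinct): (0,0) (0,1) (0,2) (0,3) (0,4) (1,0) (1,1) (1,2) (1,3) (2,0) (2,1) (2,2) (2,3) (3,0) (3,1) (3,3) (3,4) (4,1) (4,2) (4,3) (4,4)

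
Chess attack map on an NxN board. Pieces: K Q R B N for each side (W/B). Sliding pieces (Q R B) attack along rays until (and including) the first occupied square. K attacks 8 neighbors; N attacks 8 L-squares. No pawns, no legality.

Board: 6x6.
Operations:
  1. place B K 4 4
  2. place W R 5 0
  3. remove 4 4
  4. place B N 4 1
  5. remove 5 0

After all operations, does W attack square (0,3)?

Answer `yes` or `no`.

Op 1: place BK@(4,4)
Op 2: place WR@(5,0)
Op 3: remove (4,4)
Op 4: place BN@(4,1)
Op 5: remove (5,0)
Per-piece attacks for W:
W attacks (0,3): no

Answer: no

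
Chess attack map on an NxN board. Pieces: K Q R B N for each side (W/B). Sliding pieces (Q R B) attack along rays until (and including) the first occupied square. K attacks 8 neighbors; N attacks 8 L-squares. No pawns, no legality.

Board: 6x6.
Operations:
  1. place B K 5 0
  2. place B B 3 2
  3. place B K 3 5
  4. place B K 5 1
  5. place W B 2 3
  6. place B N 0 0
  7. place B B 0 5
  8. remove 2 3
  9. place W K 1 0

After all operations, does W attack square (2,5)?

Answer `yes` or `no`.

Answer: no

Derivation:
Op 1: place BK@(5,0)
Op 2: place BB@(3,2)
Op 3: place BK@(3,5)
Op 4: place BK@(5,1)
Op 5: place WB@(2,3)
Op 6: place BN@(0,0)
Op 7: place BB@(0,5)
Op 8: remove (2,3)
Op 9: place WK@(1,0)
Per-piece attacks for W:
  WK@(1,0): attacks (1,1) (2,0) (0,0) (2,1) (0,1)
W attacks (2,5): no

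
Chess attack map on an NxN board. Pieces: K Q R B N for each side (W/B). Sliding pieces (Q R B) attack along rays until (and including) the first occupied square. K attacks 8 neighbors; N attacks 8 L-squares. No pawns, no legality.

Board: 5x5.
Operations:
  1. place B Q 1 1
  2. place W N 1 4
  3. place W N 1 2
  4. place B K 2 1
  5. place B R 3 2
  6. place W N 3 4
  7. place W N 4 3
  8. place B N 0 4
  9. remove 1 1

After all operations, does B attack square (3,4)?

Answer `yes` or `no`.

Answer: yes

Derivation:
Op 1: place BQ@(1,1)
Op 2: place WN@(1,4)
Op 3: place WN@(1,2)
Op 4: place BK@(2,1)
Op 5: place BR@(3,2)
Op 6: place WN@(3,4)
Op 7: place WN@(4,3)
Op 8: place BN@(0,4)
Op 9: remove (1,1)
Per-piece attacks for B:
  BN@(0,4): attacks (1,2) (2,3)
  BK@(2,1): attacks (2,2) (2,0) (3,1) (1,1) (3,2) (3,0) (1,2) (1,0)
  BR@(3,2): attacks (3,3) (3,4) (3,1) (3,0) (4,2) (2,2) (1,2) [ray(0,1) blocked at (3,4); ray(-1,0) blocked at (1,2)]
B attacks (3,4): yes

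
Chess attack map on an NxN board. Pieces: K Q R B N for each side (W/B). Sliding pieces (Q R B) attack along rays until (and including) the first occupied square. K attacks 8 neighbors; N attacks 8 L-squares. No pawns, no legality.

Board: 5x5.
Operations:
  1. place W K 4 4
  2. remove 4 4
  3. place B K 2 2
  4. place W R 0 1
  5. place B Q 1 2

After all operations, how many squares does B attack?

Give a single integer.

Answer: 16

Derivation:
Op 1: place WK@(4,4)
Op 2: remove (4,4)
Op 3: place BK@(2,2)
Op 4: place WR@(0,1)
Op 5: place BQ@(1,2)
Per-piece attacks for B:
  BQ@(1,2): attacks (1,3) (1,4) (1,1) (1,0) (2,2) (0,2) (2,3) (3,4) (2,1) (3,0) (0,3) (0,1) [ray(1,0) blocked at (2,2); ray(-1,-1) blocked at (0,1)]
  BK@(2,2): attacks (2,3) (2,1) (3,2) (1,2) (3,3) (3,1) (1,3) (1,1)
Union (16 distinct): (0,1) (0,2) (0,3) (1,0) (1,1) (1,2) (1,3) (1,4) (2,1) (2,2) (2,3) (3,0) (3,1) (3,2) (3,3) (3,4)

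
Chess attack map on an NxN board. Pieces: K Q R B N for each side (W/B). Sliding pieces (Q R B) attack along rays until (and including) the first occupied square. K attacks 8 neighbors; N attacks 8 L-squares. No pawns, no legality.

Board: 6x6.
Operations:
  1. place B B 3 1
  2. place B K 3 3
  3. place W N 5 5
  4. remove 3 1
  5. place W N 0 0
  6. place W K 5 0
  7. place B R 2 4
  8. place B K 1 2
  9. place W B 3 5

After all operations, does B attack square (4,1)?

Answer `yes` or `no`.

Op 1: place BB@(3,1)
Op 2: place BK@(3,3)
Op 3: place WN@(5,5)
Op 4: remove (3,1)
Op 5: place WN@(0,0)
Op 6: place WK@(5,0)
Op 7: place BR@(2,4)
Op 8: place BK@(1,2)
Op 9: place WB@(3,5)
Per-piece attacks for B:
  BK@(1,2): attacks (1,3) (1,1) (2,2) (0,2) (2,3) (2,1) (0,3) (0,1)
  BR@(2,4): attacks (2,5) (2,3) (2,2) (2,1) (2,0) (3,4) (4,4) (5,4) (1,4) (0,4)
  BK@(3,3): attacks (3,4) (3,2) (4,3) (2,3) (4,4) (4,2) (2,4) (2,2)
B attacks (4,1): no

Answer: no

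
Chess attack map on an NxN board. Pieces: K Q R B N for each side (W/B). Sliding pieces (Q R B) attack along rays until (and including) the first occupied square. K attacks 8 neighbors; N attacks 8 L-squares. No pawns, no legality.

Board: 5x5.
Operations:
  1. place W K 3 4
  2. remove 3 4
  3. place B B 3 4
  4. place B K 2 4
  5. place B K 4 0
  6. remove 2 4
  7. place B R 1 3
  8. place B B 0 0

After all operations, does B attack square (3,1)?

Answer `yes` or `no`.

Op 1: place WK@(3,4)
Op 2: remove (3,4)
Op 3: place BB@(3,4)
Op 4: place BK@(2,4)
Op 5: place BK@(4,0)
Op 6: remove (2,4)
Op 7: place BR@(1,3)
Op 8: place BB@(0,0)
Per-piece attacks for B:
  BB@(0,0): attacks (1,1) (2,2) (3,3) (4,4)
  BR@(1,3): attacks (1,4) (1,2) (1,1) (1,0) (2,3) (3,3) (4,3) (0,3)
  BB@(3,4): attacks (4,3) (2,3) (1,2) (0,1)
  BK@(4,0): attacks (4,1) (3,0) (3,1)
B attacks (3,1): yes

Answer: yes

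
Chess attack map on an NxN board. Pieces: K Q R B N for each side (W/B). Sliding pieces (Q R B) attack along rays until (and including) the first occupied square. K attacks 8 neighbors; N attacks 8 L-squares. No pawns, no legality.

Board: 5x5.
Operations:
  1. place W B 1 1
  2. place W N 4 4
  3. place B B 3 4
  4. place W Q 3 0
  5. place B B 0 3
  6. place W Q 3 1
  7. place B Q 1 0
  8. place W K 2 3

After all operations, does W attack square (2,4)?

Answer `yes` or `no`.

Op 1: place WB@(1,1)
Op 2: place WN@(4,4)
Op 3: place BB@(3,4)
Op 4: place WQ@(3,0)
Op 5: place BB@(0,3)
Op 6: place WQ@(3,1)
Op 7: place BQ@(1,0)
Op 8: place WK@(2,3)
Per-piece attacks for W:
  WB@(1,1): attacks (2,2) (3,3) (4,4) (2,0) (0,2) (0,0) [ray(1,1) blocked at (4,4)]
  WK@(2,3): attacks (2,4) (2,2) (3,3) (1,3) (3,4) (3,2) (1,4) (1,2)
  WQ@(3,0): attacks (3,1) (4,0) (2,0) (1,0) (4,1) (2,1) (1,2) (0,3) [ray(0,1) blocked at (3,1); ray(-1,0) blocked at (1,0); ray(-1,1) blocked at (0,3)]
  WQ@(3,1): attacks (3,2) (3,3) (3,4) (3,0) (4,1) (2,1) (1,1) (4,2) (4,0) (2,2) (1,3) (0,4) (2,0) [ray(0,1) blocked at (3,4); ray(0,-1) blocked at (3,0); ray(-1,0) blocked at (1,1)]
  WN@(4,4): attacks (3,2) (2,3)
W attacks (2,4): yes

Answer: yes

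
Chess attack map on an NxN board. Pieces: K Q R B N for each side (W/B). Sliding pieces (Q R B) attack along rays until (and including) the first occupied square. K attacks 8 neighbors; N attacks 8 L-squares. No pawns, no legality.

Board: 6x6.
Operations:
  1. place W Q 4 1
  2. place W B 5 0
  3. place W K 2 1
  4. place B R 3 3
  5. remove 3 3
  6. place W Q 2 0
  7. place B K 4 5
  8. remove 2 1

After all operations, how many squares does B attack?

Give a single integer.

Answer: 5

Derivation:
Op 1: place WQ@(4,1)
Op 2: place WB@(5,0)
Op 3: place WK@(2,1)
Op 4: place BR@(3,3)
Op 5: remove (3,3)
Op 6: place WQ@(2,0)
Op 7: place BK@(4,5)
Op 8: remove (2,1)
Per-piece attacks for B:
  BK@(4,5): attacks (4,4) (5,5) (3,5) (5,4) (3,4)
Union (5 distinct): (3,4) (3,5) (4,4) (5,4) (5,5)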